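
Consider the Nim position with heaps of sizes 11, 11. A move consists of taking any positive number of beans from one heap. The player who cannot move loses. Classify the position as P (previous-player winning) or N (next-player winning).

In binary:
  1011  (11)
  1011  (11)
  ----
  0000  (0)
The nim-sum is 0, so this is a P-position: the player to move is in a losing position under optimal play.

P-position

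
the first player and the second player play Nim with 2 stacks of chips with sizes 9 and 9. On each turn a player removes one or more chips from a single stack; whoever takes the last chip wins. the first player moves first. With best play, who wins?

In binary:
  1001  (9)
  1001  (9)
  ----
  0000  (0)
The nim-sum is 0, so this is a P-position: the player to move is in a losing position under optimal play; the first player is about to move from it and so loses — the second player wins.

the second player wins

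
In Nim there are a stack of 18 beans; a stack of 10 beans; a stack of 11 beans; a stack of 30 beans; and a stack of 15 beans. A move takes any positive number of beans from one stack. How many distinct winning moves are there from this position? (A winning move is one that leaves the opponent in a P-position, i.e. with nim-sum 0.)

Nim-sum: 18 XOR 10 XOR 11 XOR 30 XOR 15 = 2.
The overall nim-sum is X = 2. A stack of size p has a winning move iff p XOR X < p (reduce it to p XOR X).
  18: 18 XOR 2 = 16 < 18 — winning move (to 16).
  10: 10 XOR 2 = 8 < 10 — winning move (to 8).
  11: 11 XOR 2 = 9 < 11 — winning move (to 9).
  30: 30 XOR 2 = 28 < 30 — winning move (to 28).
  15: 15 XOR 2 = 13 < 15 — winning move (to 13).
That gives 5 winning moves.

5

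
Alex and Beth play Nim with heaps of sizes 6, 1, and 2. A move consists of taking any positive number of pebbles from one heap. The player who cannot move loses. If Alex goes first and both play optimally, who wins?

Alex wins

Nim-sum: 6 XOR 1 XOR 2 = 5.
The nim-sum is 5 ≠ 0, so this is an N-position: the player to move can win; Alex has a winning move.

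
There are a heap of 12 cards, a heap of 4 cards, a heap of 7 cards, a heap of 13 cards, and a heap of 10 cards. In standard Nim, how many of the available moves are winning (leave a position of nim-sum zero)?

Compute the nim-sum pairwise:
12 ⊕ 4 = 8
8 ⊕ 7 = 15
15 ⊕ 13 = 2
2 ⊕ 10 = 8
The overall nim-sum is X = 8. A heap of size p has a winning move iff p XOR X < p (reduce it to p XOR X).
  12: 12 XOR 8 = 4 < 12 — winning move (to 4).
  4: 4 XOR 8 = 12 ≥ 4 — no move.
  7: 7 XOR 8 = 15 ≥ 7 — no move.
  13: 13 XOR 8 = 5 < 13 — winning move (to 5).
  10: 10 XOR 8 = 2 < 10 — winning move (to 2).
That gives 3 winning moves.

3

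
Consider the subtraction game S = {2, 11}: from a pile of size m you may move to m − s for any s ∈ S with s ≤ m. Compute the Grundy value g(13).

Grundy values for subtraction set {2, 11}:
k:     0  1  2  3  4  5  6  7  8  9 10 11 12 13
g(k):  0  0  1  1  0  0  1  1  0  0  1  1  2  0
So g(13) = 0.

0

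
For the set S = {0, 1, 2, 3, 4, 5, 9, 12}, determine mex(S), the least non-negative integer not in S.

The values 0, 1, 2, 3, 4, 5 are all present; 6 is the first non-negative integer missing from the set.

6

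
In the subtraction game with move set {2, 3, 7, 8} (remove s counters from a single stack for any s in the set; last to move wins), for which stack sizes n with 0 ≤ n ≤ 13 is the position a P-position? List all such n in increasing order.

0, 1, 5, 6, 10, 11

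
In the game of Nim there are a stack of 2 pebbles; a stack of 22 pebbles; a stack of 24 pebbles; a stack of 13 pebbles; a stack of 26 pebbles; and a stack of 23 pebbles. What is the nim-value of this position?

12

Nim-sum: 2 ^ 22 ^ 24 ^ 13 ^ 26 ^ 23 = 12.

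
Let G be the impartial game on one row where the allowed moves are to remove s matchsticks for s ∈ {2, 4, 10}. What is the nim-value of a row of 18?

Grundy values for subtraction set {2, 4, 10}:
k:     0  1  2  3  4  5  6  7  8  9 10 11 12 13 14 15 16 17 18
g(k):  0  0  1  1  2  2  0  0  1  1  2  2  0  0  1  1  2  2  0
So g(18) = 0.

0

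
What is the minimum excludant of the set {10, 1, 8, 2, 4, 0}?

The values 0, 1, 2 are all present; 3 is the first non-negative integer missing from the set.

3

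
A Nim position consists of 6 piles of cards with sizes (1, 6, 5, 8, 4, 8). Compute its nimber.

6

Nim-sum: 1 ⊕ 6 ⊕ 5 ⊕ 8 ⊕ 4 ⊕ 8 = 6.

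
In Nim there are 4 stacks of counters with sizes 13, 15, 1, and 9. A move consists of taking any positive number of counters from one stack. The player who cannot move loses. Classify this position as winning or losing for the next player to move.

Write each in binary and XOR column by column:
  1101  (13)
  1111  (15)
  0001  (1)
  1001  (9)
  ----
  1010  (10)
The nim-sum is 10 ≠ 0, so this is an N-position: the player to move can win.

Winning position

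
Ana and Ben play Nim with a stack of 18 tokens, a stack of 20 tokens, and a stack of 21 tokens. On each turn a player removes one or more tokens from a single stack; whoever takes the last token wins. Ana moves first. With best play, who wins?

Nim-sum: 18 XOR 20 XOR 21 = 19.
The nim-sum is 19 ≠ 0, so this is an N-position: the player to move can win; Ana has a winning move.

Ana wins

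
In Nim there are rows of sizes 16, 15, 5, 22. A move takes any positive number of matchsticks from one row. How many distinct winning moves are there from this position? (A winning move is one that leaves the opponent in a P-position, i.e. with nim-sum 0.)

1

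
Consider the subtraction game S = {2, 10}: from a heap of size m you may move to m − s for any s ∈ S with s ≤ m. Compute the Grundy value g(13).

Compute g(0), g(1), … for moves {2, 10}:
k:     0  1  2  3  4  5  6  7  8  9 10 11 12 13
g(k):  0  0  1  1  0  0  1  1  0  0  1  1  0  0
So g(13) = 0.

0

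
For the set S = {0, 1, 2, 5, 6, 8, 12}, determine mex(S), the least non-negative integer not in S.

3

The values 0, 1, 2 are all present; 3 is the first non-negative integer missing from the set.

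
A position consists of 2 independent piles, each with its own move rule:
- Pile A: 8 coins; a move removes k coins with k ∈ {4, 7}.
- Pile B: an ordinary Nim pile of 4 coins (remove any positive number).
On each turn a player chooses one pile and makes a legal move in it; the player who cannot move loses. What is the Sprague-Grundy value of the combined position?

For pile A, compute g(0), g(1), … with moves {4, 7}:
g(0) = mex{} = 0
g(1) = mex{} = 0
g(2) = mex{} = 0
g(3) = mex{} = 0
g(4) = mex{0} = 1
g(5) = mex{0} = 1
g(6) = mex{0} = 1
g(7) = mex{0} = 1
g(8) = mex{0,1} = 2
So g(8) = 2.
Pile B is a plain Nim pile of size 4, so its Grundy value is 4.
By the Sprague-Grundy theorem, the Grundy value of a sum of independent games is the XOR of the component values.
Combined value = 2 XOR 4 = 6.

6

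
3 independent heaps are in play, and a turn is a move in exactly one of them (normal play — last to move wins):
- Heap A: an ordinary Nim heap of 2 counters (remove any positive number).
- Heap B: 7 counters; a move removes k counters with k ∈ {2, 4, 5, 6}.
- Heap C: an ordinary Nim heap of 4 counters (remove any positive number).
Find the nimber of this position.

Heap A is a plain Nim heap of size 2, so its Grundy value is 2.
Build the Grundy sequence for heap B with g(k) = mex{g(k−s) : s ∈ {2, 4, 5, 6}, s ≤ k}:
g(0) = mex{} = 0
g(1) = mex{} = 0
g(2) = mex{0} = 1
g(3) = mex{0} = 1
g(4) = mex{0,1} = 2
g(5) = mex{0,1} = 2
g(6) = mex{0,1,2} = 3
g(7) = mex{0,1,2} = 3
So g(7) = 3.
Heap C is a plain Nim heap of size 4, so its Grundy value is 4.
The value of a disjunctive sum is the nim-sum of the parts.
Combined value = 2 XOR 3 XOR 4 = 5.

5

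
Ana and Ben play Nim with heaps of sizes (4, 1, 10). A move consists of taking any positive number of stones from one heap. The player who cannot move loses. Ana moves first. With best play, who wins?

Ana wins

Nim-sum: 4 ^ 1 ^ 10 = 15.
The nim-sum is 15 ≠ 0, so this is an N-position: the player to move can win; Ana has a winning move.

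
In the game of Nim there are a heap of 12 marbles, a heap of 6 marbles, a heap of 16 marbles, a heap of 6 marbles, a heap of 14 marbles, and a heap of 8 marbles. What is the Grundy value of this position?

26

Compute the nim-sum pairwise:
12 XOR 6 = 10
10 XOR 16 = 26
26 XOR 6 = 28
28 XOR 14 = 18
18 XOR 8 = 26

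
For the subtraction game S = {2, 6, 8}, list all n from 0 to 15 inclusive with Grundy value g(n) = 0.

0, 1, 4, 5, 14, 15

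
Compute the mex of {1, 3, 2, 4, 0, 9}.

5

The values 0, 1, 2, 3, 4 are all present; 5 is the first non-negative integer missing from the set.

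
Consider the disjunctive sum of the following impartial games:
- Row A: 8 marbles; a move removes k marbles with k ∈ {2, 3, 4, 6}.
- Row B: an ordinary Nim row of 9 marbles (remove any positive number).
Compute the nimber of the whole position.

9

For row A, compute g(0), g(1), … with moves {2, 3, 4, 6}:
g(0) = mex{} = 0
g(1) = mex{} = 0
g(2) = mex{0} = 1
g(3) = mex{0} = 1
g(4) = mex{0,1} = 2
g(5) = mex{0,1} = 2
g(6) = mex{0,1,2} = 3
g(7) = mex{0,1,2} = 3
g(8) = mex{1,2,3} = 0
So g(8) = 0.
Row B is a plain Nim row of size 9, so its Grundy value is 9.
By the Sprague-Grundy theorem, the Grundy value of a sum of independent games is the XOR of the component values.
Combined value = 0 ⊕ 9 = 9.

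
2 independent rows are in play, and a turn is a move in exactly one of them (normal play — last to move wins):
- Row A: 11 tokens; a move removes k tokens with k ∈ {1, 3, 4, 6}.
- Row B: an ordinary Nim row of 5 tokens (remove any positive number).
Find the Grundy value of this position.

For row A, compute g(0), g(1), … with moves {1, 3, 4, 6}:
g(0) = mex{} = 0
g(1) = mex{0} = 1
g(2) = mex{1} = 0
g(3) = mex{0} = 1
g(4) = mex{0,1} = 2
g(5) = mex{0,1,2} = 3
g(6) = mex{0,1,3} = 2
g(7) = mex{1,2} = 0
g(8) = mex{0,2,3} = 1
g(9) = mex{1,2,3} = 0
g(10) = mex{0,2} = 1
g(11) = mex{0,1,3} = 2
So g(11) = 2.
Row B is a plain Nim row of size 5, so its Grundy value is 5.
The value of a disjunctive sum is the nim-sum of the parts.
Combined value = 2 ⊕ 5 = 7.

7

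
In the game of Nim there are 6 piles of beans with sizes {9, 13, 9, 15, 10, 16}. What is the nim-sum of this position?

Compute the nim-sum pairwise:
9 XOR 13 = 4
4 XOR 9 = 13
13 XOR 15 = 2
2 XOR 10 = 8
8 XOR 16 = 24

24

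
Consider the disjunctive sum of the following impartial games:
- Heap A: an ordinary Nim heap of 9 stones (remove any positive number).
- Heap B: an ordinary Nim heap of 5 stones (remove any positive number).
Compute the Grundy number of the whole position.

Heap A is a plain Nim heap of size 9, so its Grundy value is 9.
Heap B is a plain Nim heap of size 5, so its Grundy value is 5.
The value of a disjunctive sum is the nim-sum of the parts.
Combined value = 9 XOR 5 = 12.

12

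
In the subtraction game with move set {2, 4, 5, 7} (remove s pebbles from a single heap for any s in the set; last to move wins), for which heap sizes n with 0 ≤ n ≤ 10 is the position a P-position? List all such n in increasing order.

0, 1, 9, 10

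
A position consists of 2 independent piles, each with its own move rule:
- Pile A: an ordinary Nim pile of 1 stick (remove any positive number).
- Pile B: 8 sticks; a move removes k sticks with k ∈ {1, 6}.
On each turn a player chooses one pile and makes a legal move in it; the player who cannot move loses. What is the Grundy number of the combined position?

0

Pile A is a plain Nim pile of size 1, so its Grundy value is 1.
For pile B, compute g(0), g(1), … with moves {1, 6}:
g(0) = mex{} = 0
g(1) = mex{0} = 1
g(2) = mex{1} = 0
g(3) = mex{0} = 1
g(4) = mex{1} = 0
g(5) = mex{0} = 1
g(6) = mex{0,1} = 2
g(7) = mex{1,2} = 0
g(8) = mex{0} = 1
So g(8) = 1.
The value of a disjunctive sum is the nim-sum of the parts.
Combined value = 1 XOR 1 = 0.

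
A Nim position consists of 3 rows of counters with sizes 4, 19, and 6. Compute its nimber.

Bitwise XOR of the heap sizes:
  00100  (4)
  10011  (19)
  00110  (6)
  -----
  10001  (17)

17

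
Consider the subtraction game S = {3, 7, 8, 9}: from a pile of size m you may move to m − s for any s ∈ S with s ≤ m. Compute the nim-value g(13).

Grundy values for subtraction set {3, 7, 8, 9}:
g(0) = mex{} = 0
g(1) = mex{} = 0
g(2) = mex{} = 0
g(3) = mex{0} = 1
g(4) = mex{0} = 1
g(5) = mex{0} = 1
g(6) = mex{1} = 0
g(7) = mex{0,1} = 2
g(8) = mex{0,1} = 2
g(9) = mex{0} = 1
g(10) = mex{0,1,2} = 3
g(11) = mex{0,1,2} = 3
g(12) = mex{1} = 0
g(13) = mex{0,1,3} = 2
So g(13) = 2.

2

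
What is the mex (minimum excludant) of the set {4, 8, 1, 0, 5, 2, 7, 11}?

The values 0, 1, 2 are all present; 3 is the first non-negative integer missing from the set.

3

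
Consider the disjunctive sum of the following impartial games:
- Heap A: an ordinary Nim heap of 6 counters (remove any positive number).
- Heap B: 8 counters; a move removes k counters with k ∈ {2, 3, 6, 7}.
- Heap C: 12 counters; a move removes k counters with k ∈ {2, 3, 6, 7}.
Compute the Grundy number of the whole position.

5

Heap A is a plain Nim heap of size 6, so its Grundy value is 6.
For heap B, compute g(0), g(1), … with moves {2, 3, 6, 7}:
g(0) = mex{} = 0
g(1) = mex{} = 0
g(2) = mex{0} = 1
g(3) = mex{0} = 1
g(4) = mex{0,1} = 2
g(5) = mex{1} = 0
g(6) = mex{0,1,2} = 3
g(7) = mex{0,2} = 1
g(8) = mex{0,1,3} = 2
So g(8) = 2.
Build the Grundy sequence for heap C with g(k) = mex{g(k−s) : s ∈ {2, 3, 6, 7}, s ≤ k}:
g(0) = mex{} = 0
g(1) = mex{} = 0
g(2) = mex{0} = 1
g(3) = mex{0} = 1
g(4) = mex{0,1} = 2
g(5) = mex{1} = 0
g(6) = mex{0,1,2} = 3
g(7) = mex{0,2} = 1
g(8) = mex{0,1,3} = 2
g(9) = mex{1,3} = 0
g(10) = mex{1,2} = 0
g(11) = mex{0,2} = 1
g(12) = mex{0,3} = 1
So g(12) = 1.
The value of a disjunctive sum is the nim-sum of the parts.
Combined value = 6 ⊕ 2 ⊕ 1 = 5.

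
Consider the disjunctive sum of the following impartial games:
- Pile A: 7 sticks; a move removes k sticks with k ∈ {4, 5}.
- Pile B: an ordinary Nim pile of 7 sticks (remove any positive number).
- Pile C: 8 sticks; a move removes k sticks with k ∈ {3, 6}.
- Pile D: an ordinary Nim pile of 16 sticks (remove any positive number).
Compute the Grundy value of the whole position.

20

Grundy values for pile A (subtraction set {4, 5}):
k:     0  1  2  3  4  5  6  7
g(k):  0  0  0  0  1  1  1  1
So g(7) = 1.
Pile B is a plain Nim pile of size 7, so its Grundy value is 7.
Grundy values for pile C (subtraction set {3, 6}):
g(0) = mex{} = 0
g(1) = mex{} = 0
g(2) = mex{} = 0
g(3) = mex{0} = 1
g(4) = mex{0} = 1
g(5) = mex{0} = 1
g(6) = mex{0,1} = 2
g(7) = mex{0,1} = 2
g(8) = mex{0,1} = 2
So g(8) = 2.
Pile D is a plain Nim pile of size 16, so its Grundy value is 16.
The value of a disjunctive sum is the nim-sum of the parts.
Combined value = 1 ⊕ 7 ⊕ 2 ⊕ 16 = 20.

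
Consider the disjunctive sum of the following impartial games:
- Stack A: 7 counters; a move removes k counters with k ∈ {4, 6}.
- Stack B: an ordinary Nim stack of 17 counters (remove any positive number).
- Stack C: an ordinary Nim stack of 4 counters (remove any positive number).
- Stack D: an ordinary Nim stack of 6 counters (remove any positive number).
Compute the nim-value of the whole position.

18

Build the Grundy sequence for stack A with g(k) = mex{g(k−s) : s ∈ {4, 6}, s ≤ k}:
g(0) = mex{} = 0
g(1) = mex{} = 0
g(2) = mex{} = 0
g(3) = mex{} = 0
g(4) = mex{0} = 1
g(5) = mex{0} = 1
g(6) = mex{0} = 1
g(7) = mex{0} = 1
So g(7) = 1.
Stack B is a plain Nim stack of size 17, so its Grundy value is 17.
Stack C is a plain Nim stack of size 4, so its Grundy value is 4.
Stack D is a plain Nim stack of size 6, so its Grundy value is 6.
By the Sprague-Grundy theorem, the Grundy value of a sum of independent games is the XOR of the component values.
Combined value = 1 ⊕ 17 ⊕ 4 ⊕ 6 = 18.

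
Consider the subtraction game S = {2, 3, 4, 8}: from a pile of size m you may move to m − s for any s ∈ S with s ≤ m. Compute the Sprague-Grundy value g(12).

0

Grundy values for subtraction set {2, 3, 4, 8}:
g(0) = mex{} = 0
g(1) = mex{} = 0
g(2) = mex{0} = 1
g(3) = mex{0} = 1
g(4) = mex{0,1} = 2
g(5) = mex{0,1} = 2
g(6) = mex{1,2} = 0
g(7) = mex{1,2} = 0
g(8) = mex{0,2} = 1
g(9) = mex{0,2} = 1
g(10) = mex{0,1} = 2
g(11) = mex{0,1} = 2
g(12) = mex{1,2} = 0
So g(12) = 0.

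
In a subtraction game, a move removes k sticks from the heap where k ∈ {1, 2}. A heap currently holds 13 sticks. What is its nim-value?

Grundy values for subtraction set {1, 2}:
g(0) = mex{} = 0
g(1) = mex{0} = 1
g(2) = mex{0,1} = 2
g(3) = mex{1,2} = 0
g(4) = mex{0,2} = 1
g(5) = mex{0,1} = 2
g(6) = mex{1,2} = 0
g(7) = mex{0,2} = 1
g(8) = mex{0,1} = 2
g(9) = mex{1,2} = 0
g(10) = mex{0,2} = 1
g(11) = mex{0,1} = 2
g(12) = mex{1,2} = 0
g(13) = mex{0,2} = 1
So g(13) = 1.

1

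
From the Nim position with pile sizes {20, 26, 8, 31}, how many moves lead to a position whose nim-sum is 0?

Compute the nim-sum pairwise:
20 ^ 26 = 14
14 ^ 8 = 6
6 ^ 31 = 25
The overall nim-sum is X = 25. A pile of size p has a winning move iff p XOR X < p (reduce it to p XOR X).
  20: 20 XOR 25 = 13 < 20 — winning move (to 13).
  26: 26 XOR 25 = 3 < 26 — winning move (to 3).
  8: 8 XOR 25 = 17 ≥ 8 — no move.
  31: 31 XOR 25 = 6 < 31 — winning move (to 6).
That gives 3 winning moves.

3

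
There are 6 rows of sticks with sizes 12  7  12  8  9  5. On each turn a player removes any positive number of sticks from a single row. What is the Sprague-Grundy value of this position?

3

Bitwise XOR of the heap sizes:
  1100  (12)
  0111  (7)
  1100  (12)
  1000  (8)
  1001  (9)
  0101  (5)
  ----
  0011  (3)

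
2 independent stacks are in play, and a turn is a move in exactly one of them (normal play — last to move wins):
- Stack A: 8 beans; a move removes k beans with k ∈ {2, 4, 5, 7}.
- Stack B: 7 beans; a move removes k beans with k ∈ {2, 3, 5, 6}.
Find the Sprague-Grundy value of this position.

For stack A, compute g(0), g(1), … with moves {2, 4, 5, 7}:
k:     0  1  2  3  4  5  6  7  8
g(k):  0  0  1  1  2  2  3  3  4
So g(8) = 4.
Grundy values for stack B (subtraction set {2, 3, 5, 6}):
k:     0  1  2  3  4  5  6  7
g(k):  0  0  1  1  2  2  3  3
So g(7) = 3.
The value of a disjunctive sum is the nim-sum of the parts.
Combined value = 4 ⊕ 3 = 7.

7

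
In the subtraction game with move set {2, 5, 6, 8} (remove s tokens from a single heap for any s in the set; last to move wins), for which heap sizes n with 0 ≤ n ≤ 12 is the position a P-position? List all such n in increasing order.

0, 1, 4, 11

Compute g(0), g(1), … for moves {2, 5, 6, 8}:
k:     0  1  2  3  4  5  6  7  8  9 10 11 12
g(k):  0  0  1  1  0  2  1  3  2  2  3  0  2
The P-positions (g = 0) in 0..12 are 0, 1, 4, 11.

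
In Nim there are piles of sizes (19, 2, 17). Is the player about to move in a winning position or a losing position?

Bitwise XOR of the heap sizes:
  10011  (19)
  00010  (2)
  10001  (17)
  -----
  00000  (0)
The nim-sum is 0, so this is a P-position: the player to move is in a losing position under optimal play.

Losing position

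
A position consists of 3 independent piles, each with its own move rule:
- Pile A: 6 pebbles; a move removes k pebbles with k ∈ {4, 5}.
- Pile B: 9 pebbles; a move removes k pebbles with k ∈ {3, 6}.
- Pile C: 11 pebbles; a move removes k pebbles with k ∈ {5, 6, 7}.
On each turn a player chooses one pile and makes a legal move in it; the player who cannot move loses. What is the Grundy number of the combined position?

3

Grundy values for pile A (subtraction set {4, 5}):
k:     0  1  2  3  4  5  6
g(k):  0  0  0  0  1  1  1
So g(6) = 1.
Grundy values for pile B (subtraction set {3, 6}):
g(0) = mex{} = 0
g(1) = mex{} = 0
g(2) = mex{} = 0
g(3) = mex{0} = 1
g(4) = mex{0} = 1
g(5) = mex{0} = 1
g(6) = mex{0,1} = 2
g(7) = mex{0,1} = 2
g(8) = mex{0,1} = 2
g(9) = mex{1,2} = 0
So g(9) = 0.
Build the Grundy sequence for pile C with g(k) = mex{g(k−s) : s ∈ {5, 6, 7}, s ≤ k}:
k:     0  1  2  3  4  5  6  7  8  9 10 11
g(k):  0  0  0  0  0  1  1  1  1  1  2  2
So g(11) = 2.
The value of a disjunctive sum is the nim-sum of the parts.
Combined value = 1 ⊕ 0 ⊕ 2 = 3.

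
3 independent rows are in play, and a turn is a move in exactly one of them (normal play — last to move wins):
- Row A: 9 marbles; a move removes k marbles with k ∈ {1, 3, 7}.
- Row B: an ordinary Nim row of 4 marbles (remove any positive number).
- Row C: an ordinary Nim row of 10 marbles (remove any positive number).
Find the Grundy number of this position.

15

Grundy values for row A (subtraction set {1, 3, 7}):
g(0) = mex{} = 0
g(1) = mex{0} = 1
g(2) = mex{1} = 0
g(3) = mex{0} = 1
g(4) = mex{1} = 0
g(5) = mex{0} = 1
g(6) = mex{1} = 0
g(7) = mex{0} = 1
g(8) = mex{1} = 0
g(9) = mex{0} = 1
So g(9) = 1.
Row B is a plain Nim row of size 4, so its Grundy value is 4.
Row C is a plain Nim row of size 10, so its Grundy value is 10.
By the Sprague-Grundy theorem, the Grundy value of a sum of independent games is the XOR of the component values.
Combined value = 1 ⊕ 4 ⊕ 10 = 15.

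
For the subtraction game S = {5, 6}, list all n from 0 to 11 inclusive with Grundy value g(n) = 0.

Build the Grundy sequence with g(k) = mex{g(k−s) : s ∈ {5, 6}, s ≤ k}:
k:     0  1  2  3  4  5  6  7  8  9 10 11
g(k):  0  0  0  0  0  1  1  1  1  1  2  0
The P-positions (g = 0) in 0..11 are 0, 1, 2, 3, 4, 11.

0, 1, 2, 3, 4, 11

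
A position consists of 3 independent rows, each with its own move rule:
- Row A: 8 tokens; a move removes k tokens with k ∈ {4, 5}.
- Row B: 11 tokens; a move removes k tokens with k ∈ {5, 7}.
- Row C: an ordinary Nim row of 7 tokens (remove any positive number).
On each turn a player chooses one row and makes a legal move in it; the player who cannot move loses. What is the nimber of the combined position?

7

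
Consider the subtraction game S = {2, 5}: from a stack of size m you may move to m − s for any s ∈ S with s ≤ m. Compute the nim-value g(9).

1

Grundy values for subtraction set {2, 5}:
g(0) = mex{} = 0
g(1) = mex{} = 0
g(2) = mex{0} = 1
g(3) = mex{0} = 1
g(4) = mex{1} = 0
g(5) = mex{0,1} = 2
g(6) = mex{0} = 1
g(7) = mex{1,2} = 0
g(8) = mex{1} = 0
g(9) = mex{0} = 1
So g(9) = 1.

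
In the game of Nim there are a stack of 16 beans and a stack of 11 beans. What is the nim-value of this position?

27

Nim-sum: 16 ⊕ 11 = 27.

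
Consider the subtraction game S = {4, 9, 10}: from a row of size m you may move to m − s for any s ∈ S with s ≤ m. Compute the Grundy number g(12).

1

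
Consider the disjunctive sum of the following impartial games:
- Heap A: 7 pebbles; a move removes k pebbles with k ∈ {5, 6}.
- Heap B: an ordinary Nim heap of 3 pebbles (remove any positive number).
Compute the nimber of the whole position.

2

For heap A, compute g(0), g(1), … with moves {5, 6}:
k:     0  1  2  3  4  5  6  7
g(k):  0  0  0  0  0  1  1  1
So g(7) = 1.
Heap B is a plain Nim heap of size 3, so its Grundy value is 3.
The value of a disjunctive sum is the nim-sum of the parts.
Combined value = 1 ⊕ 3 = 2.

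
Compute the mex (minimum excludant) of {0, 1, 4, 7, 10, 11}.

The values 0, 1 are all present; 2 is the first non-negative integer missing from the set.

2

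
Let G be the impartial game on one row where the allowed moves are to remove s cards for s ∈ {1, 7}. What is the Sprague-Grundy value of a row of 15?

1

Grundy values for subtraction set {1, 7}:
k:     0  1  2  3  4  5  6  7  8  9 10 11 12 13 14 15
g(k):  0  1  0  1  0  1  0  1  0  1  0  1  0  1  0  1
So g(15) = 1.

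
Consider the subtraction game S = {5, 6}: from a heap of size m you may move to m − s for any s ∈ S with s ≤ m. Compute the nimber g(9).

Grundy values for subtraction set {5, 6}:
g(0) = mex{} = 0
g(1) = mex{} = 0
g(2) = mex{} = 0
g(3) = mex{} = 0
g(4) = mex{} = 0
g(5) = mex{0} = 1
g(6) = mex{0} = 1
g(7) = mex{0} = 1
g(8) = mex{0} = 1
g(9) = mex{0} = 1
So g(9) = 1.

1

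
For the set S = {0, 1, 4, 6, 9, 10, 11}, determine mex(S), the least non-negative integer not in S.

2

The values 0, 1 are all present; 2 is the first non-negative integer missing from the set.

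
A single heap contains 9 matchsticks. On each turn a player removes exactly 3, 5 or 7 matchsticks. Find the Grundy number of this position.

Compute g(0), g(1), … for moves {3, 5, 7}:
k:     0  1  2  3  4  5  6  7  8  9
g(k):  0  0  0  1  1  1  2  2  2  3
So g(9) = 3.

3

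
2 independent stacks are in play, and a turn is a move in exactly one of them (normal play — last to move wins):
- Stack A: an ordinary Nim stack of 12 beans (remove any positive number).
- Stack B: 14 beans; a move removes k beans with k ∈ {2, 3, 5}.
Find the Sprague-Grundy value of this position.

12

Stack A is a plain Nim stack of size 12, so its Grundy value is 12.
For stack B, compute g(0), g(1), … with moves {2, 3, 5}:
g(0) = mex{} = 0
g(1) = mex{} = 0
g(2) = mex{0} = 1
g(3) = mex{0} = 1
g(4) = mex{0,1} = 2
g(5) = mex{0,1} = 2
g(6) = mex{0,1,2} = 3
g(7) = mex{1,2} = 0
g(8) = mex{1,2,3} = 0
g(9) = mex{0,2,3} = 1
g(10) = mex{0,2} = 1
g(11) = mex{0,1,3} = 2
g(12) = mex{0,1} = 2
g(13) = mex{0,1,2} = 3
g(14) = mex{1,2} = 0
So g(14) = 0.
The value of a disjunctive sum is the nim-sum of the parts.
Combined value = 12 XOR 0 = 12.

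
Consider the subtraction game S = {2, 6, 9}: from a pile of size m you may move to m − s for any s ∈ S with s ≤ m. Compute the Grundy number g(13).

Compute g(0), g(1), … for moves {2, 6, 9}:
k:     0  1  2  3  4  5  6  7  8  9 10 11 12 13
g(k):  0  0  1  1  0  0  1  1  0  2  1  3  0  2
So g(13) = 2.

2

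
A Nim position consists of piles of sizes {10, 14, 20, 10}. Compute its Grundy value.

26

Nim-sum: 10 ^ 14 ^ 20 ^ 10 = 26.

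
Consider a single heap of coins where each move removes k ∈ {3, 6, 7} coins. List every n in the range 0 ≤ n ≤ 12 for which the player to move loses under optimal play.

Compute g(0), g(1), … for moves {3, 6, 7}:
k:     0  1  2  3  4  5  6  7  8  9 10 11 12
g(k):  0  0  0  1  1  1  2  2  2  3  0  0  0
The P-positions (g = 0) in 0..12 are 0, 1, 2, 10, 11, 12.

0, 1, 2, 10, 11, 12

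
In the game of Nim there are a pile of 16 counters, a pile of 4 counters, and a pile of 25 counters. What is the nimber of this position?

13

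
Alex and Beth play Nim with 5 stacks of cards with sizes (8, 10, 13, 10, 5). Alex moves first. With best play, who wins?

Beth wins

Write each in binary and XOR column by column:
  1000  (8)
  1010  (10)
  1101  (13)
  1010  (10)
  0101  (5)
  ----
  0000  (0)
The nim-sum is 0, so this is a P-position: the player to move is in a losing position under optimal play; Alex is about to move from it and so loses — Beth wins.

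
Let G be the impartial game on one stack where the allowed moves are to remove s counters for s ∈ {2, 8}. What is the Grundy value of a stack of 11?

Compute g(0), g(1), … for moves {2, 8}:
g(0) = mex{} = 0
g(1) = mex{} = 0
g(2) = mex{0} = 1
g(3) = mex{0} = 1
g(4) = mex{1} = 0
g(5) = mex{1} = 0
g(6) = mex{0} = 1
g(7) = mex{0} = 1
g(8) = mex{0,1} = 2
g(9) = mex{0,1} = 2
g(10) = mex{1,2} = 0
g(11) = mex{1,2} = 0
So g(11) = 0.

0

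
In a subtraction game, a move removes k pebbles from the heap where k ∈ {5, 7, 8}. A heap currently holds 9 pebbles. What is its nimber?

1

Build the Grundy sequence with g(k) = mex{g(k−s) : s ∈ {5, 7, 8}, s ≤ k}:
k:     0  1  2  3  4  5  6  7  8  9
g(k):  0  0  0  0  0  1  1  1  1  1
So g(9) = 1.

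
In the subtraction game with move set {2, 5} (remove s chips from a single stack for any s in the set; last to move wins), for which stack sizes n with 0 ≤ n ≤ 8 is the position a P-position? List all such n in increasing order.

Build the Grundy sequence with g(k) = mex{g(k−s) : s ∈ {2, 5}, s ≤ k}:
k:     0  1  2  3  4  5  6  7  8
g(k):  0  0  1  1  0  2  1  0  0
The P-positions (g = 0) in 0..8 are 0, 1, 4, 7, 8.

0, 1, 4, 7, 8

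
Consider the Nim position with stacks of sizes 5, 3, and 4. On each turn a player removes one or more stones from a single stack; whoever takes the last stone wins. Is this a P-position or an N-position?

Compute the nim-sum pairwise:
5 ^ 3 = 6
6 ^ 4 = 2
The nim-sum is 2 ≠ 0, so this is an N-position: the player to move can win.

N-position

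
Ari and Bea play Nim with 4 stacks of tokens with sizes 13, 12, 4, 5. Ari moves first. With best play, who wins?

In binary:
  1101  (13)
  1100  (12)
  0100  (4)
  0101  (5)
  ----
  0000  (0)
The nim-sum is 0, so this is a P-position: the player to move is in a losing position under optimal play; Ari is about to move from it and so loses — Bea wins.

Bea wins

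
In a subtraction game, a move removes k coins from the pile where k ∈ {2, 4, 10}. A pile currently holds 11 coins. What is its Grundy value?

2

Grundy values for subtraction set {2, 4, 10}:
g(0) = mex{} = 0
g(1) = mex{} = 0
g(2) = mex{0} = 1
g(3) = mex{0} = 1
g(4) = mex{0,1} = 2
g(5) = mex{0,1} = 2
g(6) = mex{1,2} = 0
g(7) = mex{1,2} = 0
g(8) = mex{0,2} = 1
g(9) = mex{0,2} = 1
g(10) = mex{0,1} = 2
g(11) = mex{0,1} = 2
So g(11) = 2.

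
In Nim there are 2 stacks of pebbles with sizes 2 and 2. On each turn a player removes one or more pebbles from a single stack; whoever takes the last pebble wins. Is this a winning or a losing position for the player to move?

Write each in binary and XOR column by column:
  10  (2)
  10  (2)
  --
  00  (0)
The nim-sum is 0, so this is a P-position: the player to move is in a losing position under optimal play.

Losing position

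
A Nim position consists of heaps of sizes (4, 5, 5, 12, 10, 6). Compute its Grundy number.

4

Nim-sum: 4 XOR 5 XOR 5 XOR 12 XOR 10 XOR 6 = 4.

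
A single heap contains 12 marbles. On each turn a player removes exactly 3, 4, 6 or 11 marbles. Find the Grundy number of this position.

1

Grundy values for subtraction set {3, 4, 6, 11}:
k:     0  1  2  3  4  5  6  7  8  9 10 11 12
g(k):  0  0  0  1  1  1  2  2  2  0  0  3  1
So g(12) = 1.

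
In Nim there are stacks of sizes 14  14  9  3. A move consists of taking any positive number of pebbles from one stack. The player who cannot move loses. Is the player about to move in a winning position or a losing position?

In binary:
  1110  (14)
  1110  (14)
  1001  (9)
  0011  (3)
  ----
  1010  (10)
The nim-sum is 10 ≠ 0, so this is an N-position: the player to move can win.

Winning position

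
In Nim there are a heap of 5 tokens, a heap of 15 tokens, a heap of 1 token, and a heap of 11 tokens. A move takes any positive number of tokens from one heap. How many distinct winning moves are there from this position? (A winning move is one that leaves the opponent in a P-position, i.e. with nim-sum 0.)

0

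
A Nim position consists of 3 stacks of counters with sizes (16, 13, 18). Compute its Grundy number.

15

Compute the nim-sum pairwise:
16 XOR 13 = 29
29 XOR 18 = 15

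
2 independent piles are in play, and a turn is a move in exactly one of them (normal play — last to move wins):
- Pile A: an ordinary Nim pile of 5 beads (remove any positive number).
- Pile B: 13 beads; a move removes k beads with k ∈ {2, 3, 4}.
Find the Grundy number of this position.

5

Pile A is a plain Nim pile of size 5, so its Grundy value is 5.
For pile B, compute g(0), g(1), … with moves {2, 3, 4}:
g(0) = mex{} = 0
g(1) = mex{} = 0
g(2) = mex{0} = 1
g(3) = mex{0} = 1
g(4) = mex{0,1} = 2
g(5) = mex{0,1} = 2
g(6) = mex{1,2} = 0
g(7) = mex{1,2} = 0
g(8) = mex{0,2} = 1
g(9) = mex{0,2} = 1
g(10) = mex{0,1} = 2
g(11) = mex{0,1} = 2
g(12) = mex{1,2} = 0
g(13) = mex{1,2} = 0
So g(13) = 0.
The value of a disjunctive sum is the nim-sum of the parts.
Combined value = 5 ⊕ 0 = 5.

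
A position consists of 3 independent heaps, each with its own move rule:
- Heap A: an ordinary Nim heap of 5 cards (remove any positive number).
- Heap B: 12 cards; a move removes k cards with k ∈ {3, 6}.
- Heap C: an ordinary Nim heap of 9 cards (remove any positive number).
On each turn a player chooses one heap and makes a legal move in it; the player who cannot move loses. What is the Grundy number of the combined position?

Heap A is a plain Nim heap of size 5, so its Grundy value is 5.
Grundy values for heap B (subtraction set {3, 6}):
g(0) = mex{} = 0
g(1) = mex{} = 0
g(2) = mex{} = 0
g(3) = mex{0} = 1
g(4) = mex{0} = 1
g(5) = mex{0} = 1
g(6) = mex{0,1} = 2
g(7) = mex{0,1} = 2
g(8) = mex{0,1} = 2
g(9) = mex{1,2} = 0
g(10) = mex{1,2} = 0
g(11) = mex{1,2} = 0
g(12) = mex{0,2} = 1
So g(12) = 1.
Heap C is a plain Nim heap of size 9, so its Grundy value is 9.
The value of a disjunctive sum is the nim-sum of the parts.
Combined value = 5 XOR 1 XOR 9 = 13.

13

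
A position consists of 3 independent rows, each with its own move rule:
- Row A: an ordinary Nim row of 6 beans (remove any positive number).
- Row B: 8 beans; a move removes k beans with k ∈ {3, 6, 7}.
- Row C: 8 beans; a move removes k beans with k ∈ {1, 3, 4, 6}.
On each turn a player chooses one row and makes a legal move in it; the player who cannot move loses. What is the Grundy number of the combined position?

5

Row A is a plain Nim row of size 6, so its Grundy value is 6.
Build the Grundy sequence for row B with g(k) = mex{g(k−s) : s ∈ {3, 6, 7}, s ≤ k}:
k:     0  1  2  3  4  5  6  7  8
g(k):  0  0  0  1  1  1  2  2  2
So g(8) = 2.
For row C, compute g(0), g(1), … with moves {1, 3, 4, 6}:
k:     0  1  2  3  4  5  6  7  8
g(k):  0  1  0  1  2  3  2  0  1
So g(8) = 1.
The value of a disjunctive sum is the nim-sum of the parts.
Combined value = 6 XOR 2 XOR 1 = 5.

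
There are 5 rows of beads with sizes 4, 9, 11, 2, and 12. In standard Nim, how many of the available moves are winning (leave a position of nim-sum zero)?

Nim-sum: 4 XOR 9 XOR 11 XOR 2 XOR 12 = 8.
The overall nim-sum is X = 8. A row of size p has a winning move iff p XOR X < p (reduce it to p XOR X).
  4: 4 XOR 8 = 12 ≥ 4 — no move.
  9: 9 XOR 8 = 1 < 9 — winning move (to 1).
  11: 11 XOR 8 = 3 < 11 — winning move (to 3).
  2: 2 XOR 8 = 10 ≥ 2 — no move.
  12: 12 XOR 8 = 4 < 12 — winning move (to 4).
That gives 3 winning moves.

3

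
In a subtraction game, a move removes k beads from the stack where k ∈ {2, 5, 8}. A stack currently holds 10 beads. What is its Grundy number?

Grundy values for subtraction set {2, 5, 8}:
g(0) = mex{} = 0
g(1) = mex{} = 0
g(2) = mex{0} = 1
g(3) = mex{0} = 1
g(4) = mex{1} = 0
g(5) = mex{0,1} = 2
g(6) = mex{0} = 1
g(7) = mex{1,2} = 0
g(8) = mex{0,1} = 2
g(9) = mex{0} = 1
g(10) = mex{1,2} = 0
So g(10) = 0.

0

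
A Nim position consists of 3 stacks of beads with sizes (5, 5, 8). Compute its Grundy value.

Bitwise XOR of the heap sizes:
  0101  (5)
  0101  (5)
  1000  (8)
  ----
  1000  (8)

8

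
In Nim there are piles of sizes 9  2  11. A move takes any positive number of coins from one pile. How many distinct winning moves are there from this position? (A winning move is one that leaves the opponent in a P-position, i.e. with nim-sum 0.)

0

Compute the nim-sum pairwise:
9 ⊕ 2 = 11
11 ⊕ 11 = 0
The nim-sum is already 0, so every move leaves a nonzero nim-sum — there are no winning moves.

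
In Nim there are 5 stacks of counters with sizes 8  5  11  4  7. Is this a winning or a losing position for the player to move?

Winning position

Write each in binary and XOR column by column:
  1000  (8)
  0101  (5)
  1011  (11)
  0100  (4)
  0111  (7)
  ----
  0101  (5)
The nim-sum is 5 ≠ 0, so this is an N-position: the player to move can win.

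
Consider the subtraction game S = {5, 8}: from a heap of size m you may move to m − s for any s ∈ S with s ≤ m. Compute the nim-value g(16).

Grundy values for subtraction set {5, 8}:
k:     0  1  2  3  4  5  6  7  8  9 10 11 12 13 14 15 16
g(k):  0  0  0  0  0  1  1  1  1  1  2  2  2  0  0  0  0
So g(16) = 0.

0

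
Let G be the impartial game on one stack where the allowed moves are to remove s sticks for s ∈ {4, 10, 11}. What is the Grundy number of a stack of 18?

Grundy values for subtraction set {4, 10, 11}:
k:     0  1  2  3  4  5  6  7  8  9 10 11 12 13 14 15 16 17 18
g(k):  0  0  0  0  1  1  1  1  0  0  2  2  1  1  3  0  0  0  2
So g(18) = 2.

2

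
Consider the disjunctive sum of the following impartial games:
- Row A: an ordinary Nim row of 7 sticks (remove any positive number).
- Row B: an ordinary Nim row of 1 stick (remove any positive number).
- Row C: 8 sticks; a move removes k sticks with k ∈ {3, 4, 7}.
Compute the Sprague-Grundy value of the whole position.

4

Row A is a plain Nim row of size 7, so its Grundy value is 7.
Row B is a plain Nim row of size 1, so its Grundy value is 1.
Grundy values for row C (subtraction set {3, 4, 7}):
k:     0  1  2  3  4  5  6  7  8
g(k):  0  0  0  1  1  1  2  2  2
So g(8) = 2.
By the Sprague-Grundy theorem, the Grundy value of a sum of independent games is the XOR of the component values.
Combined value = 7 ⊕ 1 ⊕ 2 = 4.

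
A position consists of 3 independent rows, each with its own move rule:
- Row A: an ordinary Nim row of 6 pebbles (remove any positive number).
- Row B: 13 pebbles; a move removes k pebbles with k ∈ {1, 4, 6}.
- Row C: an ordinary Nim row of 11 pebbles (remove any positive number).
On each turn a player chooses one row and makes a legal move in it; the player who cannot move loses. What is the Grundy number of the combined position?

Row A is a plain Nim row of size 6, so its Grundy value is 6.
Grundy values for row B (subtraction set {1, 4, 6}):
k:     0  1  2  3  4  5  6  7  8  9 10 11 12 13
g(k):  0  1  0  1  2  0  1  0  1  2  0  1  0  1
So g(13) = 1.
Row C is a plain Nim row of size 11, so its Grundy value is 11.
By the Sprague-Grundy theorem, the Grundy value of a sum of independent games is the XOR of the component values.
Combined value = 6 ⊕ 1 ⊕ 11 = 12.

12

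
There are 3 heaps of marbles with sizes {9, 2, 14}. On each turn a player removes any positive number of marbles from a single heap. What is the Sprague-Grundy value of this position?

5

Nim-sum: 9 ⊕ 2 ⊕ 14 = 5.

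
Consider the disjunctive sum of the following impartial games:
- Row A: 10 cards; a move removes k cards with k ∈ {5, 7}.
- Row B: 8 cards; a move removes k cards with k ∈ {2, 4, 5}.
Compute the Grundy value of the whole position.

2

For row A, compute g(0), g(1), … with moves {5, 7}:
g(0) = mex{} = 0
g(1) = mex{} = 0
g(2) = mex{} = 0
g(3) = mex{} = 0
g(4) = mex{} = 0
g(5) = mex{0} = 1
g(6) = mex{0} = 1
g(7) = mex{0} = 1
g(8) = mex{0} = 1
g(9) = mex{0} = 1
g(10) = mex{0,1} = 2
So g(10) = 2.
Build the Grundy sequence for row B with g(k) = mex{g(k−s) : s ∈ {2, 4, 5}, s ≤ k}:
g(0) = mex{} = 0
g(1) = mex{} = 0
g(2) = mex{0} = 1
g(3) = mex{0} = 1
g(4) = mex{0,1} = 2
g(5) = mex{0,1} = 2
g(6) = mex{0,1,2} = 3
g(7) = mex{1,2} = 0
g(8) = mex{1,2,3} = 0
So g(8) = 0.
The value of a disjunctive sum is the nim-sum of the parts.
Combined value = 2 XOR 0 = 2.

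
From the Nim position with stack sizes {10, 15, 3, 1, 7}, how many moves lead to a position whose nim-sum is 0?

Compute the nim-sum pairwise:
10 ^ 15 = 5
5 ^ 3 = 6
6 ^ 1 = 7
7 ^ 7 = 0
The nim-sum is already 0, so every move leaves a nonzero nim-sum — there are no winning moves.

0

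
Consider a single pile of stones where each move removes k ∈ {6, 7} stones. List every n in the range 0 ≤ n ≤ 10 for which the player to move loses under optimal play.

0, 1, 2, 3, 4, 5

Build the Grundy sequence with g(k) = mex{g(k−s) : s ∈ {6, 7}, s ≤ k}:
k:     0  1  2  3  4  5  6  7  8  9 10
g(k):  0  0  0  0  0  0  1  1  1  1  1
The P-positions (g = 0) in 0..10 are 0, 1, 2, 3, 4, 5.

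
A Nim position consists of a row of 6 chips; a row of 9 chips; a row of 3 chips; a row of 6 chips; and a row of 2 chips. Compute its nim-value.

8

Compute the nim-sum pairwise:
6 XOR 9 = 15
15 XOR 3 = 12
12 XOR 6 = 10
10 XOR 2 = 8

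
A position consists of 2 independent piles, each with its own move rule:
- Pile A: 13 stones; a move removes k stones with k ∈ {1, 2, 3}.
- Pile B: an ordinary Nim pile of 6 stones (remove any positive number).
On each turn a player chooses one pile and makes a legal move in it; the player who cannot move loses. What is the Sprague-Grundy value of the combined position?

7

Build the Grundy sequence for pile A with g(k) = mex{g(k−s) : s ∈ {1, 2, 3}, s ≤ k}:
k:     0  1  2  3  4  5  6  7  8  9 10 11 12 13
g(k):  0  1  2  3  0  1  2  3  0  1  2  3  0  1
So g(13) = 1.
Pile B is a plain Nim pile of size 6, so its Grundy value is 6.
By the Sprague-Grundy theorem, the Grundy value of a sum of independent games is the XOR of the component values.
Combined value = 1 ⊕ 6 = 7.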